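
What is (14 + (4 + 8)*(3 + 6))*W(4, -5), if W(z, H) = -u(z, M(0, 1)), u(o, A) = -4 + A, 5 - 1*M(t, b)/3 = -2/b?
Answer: -2074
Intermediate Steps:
M(t, b) = 15 + 6/b (M(t, b) = 15 - (-6)/b = 15 + 6/b)
W(z, H) = -17 (W(z, H) = -(-4 + (15 + 6/1)) = -(-4 + (15 + 6*1)) = -(-4 + (15 + 6)) = -(-4 + 21) = -1*17 = -17)
(14 + (4 + 8)*(3 + 6))*W(4, -5) = (14 + (4 + 8)*(3 + 6))*(-17) = (14 + 12*9)*(-17) = (14 + 108)*(-17) = 122*(-17) = -2074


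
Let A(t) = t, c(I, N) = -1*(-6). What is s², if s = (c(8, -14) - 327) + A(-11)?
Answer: 110224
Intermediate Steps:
c(I, N) = 6
s = -332 (s = (6 - 327) - 11 = -321 - 11 = -332)
s² = (-332)² = 110224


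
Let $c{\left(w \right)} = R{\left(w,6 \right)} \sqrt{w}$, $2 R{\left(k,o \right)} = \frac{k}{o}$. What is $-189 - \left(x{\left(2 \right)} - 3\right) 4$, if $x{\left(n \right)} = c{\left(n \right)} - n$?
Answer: $-169 - \frac{2 \sqrt{2}}{3} \approx -169.94$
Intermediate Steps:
$R{\left(k,o \right)} = \frac{k}{2 o}$ ($R{\left(k,o \right)} = \frac{k \frac{1}{o}}{2} = \frac{k}{2 o}$)
$c{\left(w \right)} = \frac{w^{\frac{3}{2}}}{12}$ ($c{\left(w \right)} = \frac{w}{2 \cdot 6} \sqrt{w} = \frac{1}{2} w \frac{1}{6} \sqrt{w} = \frac{w}{12} \sqrt{w} = \frac{w^{\frac{3}{2}}}{12}$)
$x{\left(n \right)} = - n + \frac{n^{\frac{3}{2}}}{12}$ ($x{\left(n \right)} = \frac{n^{\frac{3}{2}}}{12} - n = - n + \frac{n^{\frac{3}{2}}}{12}$)
$-189 - \left(x{\left(2 \right)} - 3\right) 4 = -189 - \left(\left(\left(-1\right) 2 + \frac{2^{\frac{3}{2}}}{12}\right) - 3\right) 4 = -189 - \left(\left(-2 + \frac{2 \sqrt{2}}{12}\right) - 3\right) 4 = -189 - \left(\left(-2 + \frac{\sqrt{2}}{6}\right) - 3\right) 4 = -189 - \left(-5 + \frac{\sqrt{2}}{6}\right) 4 = -189 - \left(-20 + \frac{2 \sqrt{2}}{3}\right) = -189 + \left(20 - \frac{2 \sqrt{2}}{3}\right) = -169 - \frac{2 \sqrt{2}}{3}$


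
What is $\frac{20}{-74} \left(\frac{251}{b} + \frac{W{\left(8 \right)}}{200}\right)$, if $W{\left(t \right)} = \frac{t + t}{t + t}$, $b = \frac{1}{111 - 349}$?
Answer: $\frac{11947599}{740} \approx 16145.0$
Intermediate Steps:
$b = - \frac{1}{238}$ ($b = \frac{1}{-238} = - \frac{1}{238} \approx -0.0042017$)
$W{\left(t \right)} = 1$ ($W{\left(t \right)} = \frac{2 t}{2 t} = 2 t \frac{1}{2 t} = 1$)
$\frac{20}{-74} \left(\frac{251}{b} + \frac{W{\left(8 \right)}}{200}\right) = \frac{20}{-74} \left(\frac{251}{- \frac{1}{238}} + 1 \cdot \frac{1}{200}\right) = 20 \left(- \frac{1}{74}\right) \left(251 \left(-238\right) + 1 \cdot \frac{1}{200}\right) = - \frac{10 \left(-59738 + \frac{1}{200}\right)}{37} = \left(- \frac{10}{37}\right) \left(- \frac{11947599}{200}\right) = \frac{11947599}{740}$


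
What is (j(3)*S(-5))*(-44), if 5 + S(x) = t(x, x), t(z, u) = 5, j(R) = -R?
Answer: 0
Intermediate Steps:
S(x) = 0 (S(x) = -5 + 5 = 0)
(j(3)*S(-5))*(-44) = (-1*3*0)*(-44) = -3*0*(-44) = 0*(-44) = 0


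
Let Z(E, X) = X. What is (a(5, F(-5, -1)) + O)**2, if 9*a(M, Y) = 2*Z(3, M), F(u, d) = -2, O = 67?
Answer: 375769/81 ≈ 4639.1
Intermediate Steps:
a(M, Y) = 2*M/9 (a(M, Y) = (2*M)/9 = 2*M/9)
(a(5, F(-5, -1)) + O)**2 = ((2/9)*5 + 67)**2 = (10/9 + 67)**2 = (613/9)**2 = 375769/81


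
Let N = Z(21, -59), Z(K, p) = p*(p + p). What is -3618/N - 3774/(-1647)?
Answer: 3385957/1911069 ≈ 1.7718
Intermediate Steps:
Z(K, p) = 2*p**2 (Z(K, p) = p*(2*p) = 2*p**2)
N = 6962 (N = 2*(-59)**2 = 2*3481 = 6962)
-3618/N - 3774/(-1647) = -3618/6962 - 3774/(-1647) = -3618*1/6962 - 3774*(-1/1647) = -1809/3481 + 1258/549 = 3385957/1911069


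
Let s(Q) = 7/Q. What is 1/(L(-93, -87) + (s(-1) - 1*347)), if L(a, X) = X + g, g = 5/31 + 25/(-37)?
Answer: -1147/506417 ≈ -0.0022649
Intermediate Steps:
g = -590/1147 (g = 5*(1/31) + 25*(-1/37) = 5/31 - 25/37 = -590/1147 ≈ -0.51439)
L(a, X) = -590/1147 + X (L(a, X) = X - 590/1147 = -590/1147 + X)
1/(L(-93, -87) + (s(-1) - 1*347)) = 1/((-590/1147 - 87) + (7/(-1) - 1*347)) = 1/(-100379/1147 + (7*(-1) - 347)) = 1/(-100379/1147 + (-7 - 347)) = 1/(-100379/1147 - 354) = 1/(-506417/1147) = -1147/506417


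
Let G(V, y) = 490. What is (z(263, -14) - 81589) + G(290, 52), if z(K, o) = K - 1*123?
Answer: -80959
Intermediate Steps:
z(K, o) = -123 + K (z(K, o) = K - 123 = -123 + K)
(z(263, -14) - 81589) + G(290, 52) = ((-123 + 263) - 81589) + 490 = (140 - 81589) + 490 = -81449 + 490 = -80959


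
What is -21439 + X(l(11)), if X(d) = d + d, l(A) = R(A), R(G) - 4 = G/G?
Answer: -21429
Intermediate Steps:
R(G) = 5 (R(G) = 4 + G/G = 4 + 1 = 5)
l(A) = 5
X(d) = 2*d
-21439 + X(l(11)) = -21439 + 2*5 = -21439 + 10 = -21429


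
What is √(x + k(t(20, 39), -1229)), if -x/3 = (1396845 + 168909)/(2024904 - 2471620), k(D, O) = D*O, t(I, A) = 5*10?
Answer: I*√3065141938754902/223358 ≈ 247.87*I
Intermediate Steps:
t(I, A) = 50
x = 2348631/223358 (x = -3*(1396845 + 168909)/(2024904 - 2471620) = -4697262/(-446716) = -4697262*(-1)/446716 = -3*(-782877/223358) = 2348631/223358 ≈ 10.515)
√(x + k(t(20, 39), -1229)) = √(2348631/223358 + 50*(-1229)) = √(2348631/223358 - 61450) = √(-13723000469/223358) = I*√3065141938754902/223358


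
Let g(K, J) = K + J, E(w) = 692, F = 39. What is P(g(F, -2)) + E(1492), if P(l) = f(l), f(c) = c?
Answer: 729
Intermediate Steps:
g(K, J) = J + K
P(l) = l
P(g(F, -2)) + E(1492) = (-2 + 39) + 692 = 37 + 692 = 729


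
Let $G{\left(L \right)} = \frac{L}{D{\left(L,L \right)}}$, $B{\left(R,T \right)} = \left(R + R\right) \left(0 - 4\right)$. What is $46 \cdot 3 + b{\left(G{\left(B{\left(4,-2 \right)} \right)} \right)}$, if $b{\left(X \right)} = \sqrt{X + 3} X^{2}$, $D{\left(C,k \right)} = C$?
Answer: $140$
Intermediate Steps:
$B{\left(R,T \right)} = - 8 R$ ($B{\left(R,T \right)} = 2 R \left(-4\right) = - 8 R$)
$G{\left(L \right)} = 1$ ($G{\left(L \right)} = \frac{L}{L} = 1$)
$b{\left(X \right)} = X^{2} \sqrt{3 + X}$ ($b{\left(X \right)} = \sqrt{3 + X} X^{2} = X^{2} \sqrt{3 + X}$)
$46 \cdot 3 + b{\left(G{\left(B{\left(4,-2 \right)} \right)} \right)} = 46 \cdot 3 + 1^{2} \sqrt{3 + 1} = 138 + 1 \sqrt{4} = 138 + 1 \cdot 2 = 138 + 2 = 140$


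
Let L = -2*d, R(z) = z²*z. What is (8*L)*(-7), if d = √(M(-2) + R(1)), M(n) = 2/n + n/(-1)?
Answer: 112*√2 ≈ 158.39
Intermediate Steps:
M(n) = -n + 2/n (M(n) = 2/n + n*(-1) = 2/n - n = -n + 2/n)
R(z) = z³
d = √2 (d = √((-1*(-2) + 2/(-2)) + 1³) = √((2 + 2*(-½)) + 1) = √((2 - 1) + 1) = √(1 + 1) = √2 ≈ 1.4142)
L = -2*√2 ≈ -2.8284
(8*L)*(-7) = (8*(-2*√2))*(-7) = -16*√2*(-7) = 112*√2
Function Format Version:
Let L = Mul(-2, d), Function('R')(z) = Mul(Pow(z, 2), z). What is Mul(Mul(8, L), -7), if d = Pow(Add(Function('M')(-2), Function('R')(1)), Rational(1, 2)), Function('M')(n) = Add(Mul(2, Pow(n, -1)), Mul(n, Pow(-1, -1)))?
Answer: Mul(112, Pow(2, Rational(1, 2))) ≈ 158.39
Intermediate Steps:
Function('M')(n) = Add(Mul(-1, n), Mul(2, Pow(n, -1))) (Function('M')(n) = Add(Mul(2, Pow(n, -1)), Mul(n, -1)) = Add(Mul(2, Pow(n, -1)), Mul(-1, n)) = Add(Mul(-1, n), Mul(2, Pow(n, -1))))
Function('R')(z) = Pow(z, 3)
d = Pow(2, Rational(1, 2)) (d = Pow(Add(Add(Mul(-1, -2), Mul(2, Pow(-2, -1))), Pow(1, 3)), Rational(1, 2)) = Pow(Add(Add(2, Mul(2, Rational(-1, 2))), 1), Rational(1, 2)) = Pow(Add(Add(2, -1), 1), Rational(1, 2)) = Pow(Add(1, 1), Rational(1, 2)) = Pow(2, Rational(1, 2)) ≈ 1.4142)
L = Mul(-2, Pow(2, Rational(1, 2))) ≈ -2.8284
Mul(Mul(8, L), -7) = Mul(Mul(8, Mul(-2, Pow(2, Rational(1, 2)))), -7) = Mul(Mul(-16, Pow(2, Rational(1, 2))), -7) = Mul(112, Pow(2, Rational(1, 2)))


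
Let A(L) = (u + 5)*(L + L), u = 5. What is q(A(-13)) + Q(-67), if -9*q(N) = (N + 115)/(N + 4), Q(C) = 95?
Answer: 218735/2304 ≈ 94.937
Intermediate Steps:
A(L) = 20*L (A(L) = (5 + 5)*(L + L) = 10*(2*L) = 20*L)
q(N) = -(115 + N)/(9*(4 + N)) (q(N) = -(N + 115)/(9*(N + 4)) = -(115 + N)/(9*(4 + N)))
q(A(-13)) + Q(-67) = (-115 - 20*(-13))/(9*(4 + 20*(-13))) + 95 = (-115 - 1*(-260))/(9*(4 - 260)) + 95 = (⅑)*(-115 + 260)/(-256) + 95 = (⅑)*(-1/256)*145 + 95 = -145/2304 + 95 = 218735/2304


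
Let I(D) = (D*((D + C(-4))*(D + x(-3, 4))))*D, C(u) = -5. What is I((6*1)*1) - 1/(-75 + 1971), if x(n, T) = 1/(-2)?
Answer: 375407/1896 ≈ 198.00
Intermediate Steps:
x(n, T) = -1/2
I(D) = D**2*(-5 + D)*(-1/2 + D) (I(D) = (D*((D - 5)*(D - 1/2)))*D = (D*((-5 + D)*(-1/2 + D)))*D = (D*(-5 + D)*(-1/2 + D))*D = D**2*(-5 + D)*(-1/2 + D))
I((6*1)*1) - 1/(-75 + 1971) = ((6*1)*1)**2*(5 - 11*6*1 + 2*((6*1)*1)**2)/2 - 1/(-75 + 1971) = (6*1)**2*(5 - 66 + 2*(6*1)**2)/2 - 1/1896 = (1/2)*6**2*(5 - 11*6 + 2*6**2) - 1*1/1896 = (1/2)*36*(5 - 66 + 2*36) - 1/1896 = (1/2)*36*(5 - 66 + 72) - 1/1896 = (1/2)*36*11 - 1/1896 = 198 - 1/1896 = 375407/1896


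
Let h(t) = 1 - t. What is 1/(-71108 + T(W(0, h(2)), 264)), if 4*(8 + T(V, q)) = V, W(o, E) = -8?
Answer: -1/71118 ≈ -1.4061e-5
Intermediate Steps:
T(V, q) = -8 + V/4
1/(-71108 + T(W(0, h(2)), 264)) = 1/(-71108 + (-8 + (¼)*(-8))) = 1/(-71108 + (-8 - 2)) = 1/(-71108 - 10) = 1/(-71118) = -1/71118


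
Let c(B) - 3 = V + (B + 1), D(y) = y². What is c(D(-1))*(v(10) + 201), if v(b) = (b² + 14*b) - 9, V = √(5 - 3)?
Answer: 2160 + 432*√2 ≈ 2770.9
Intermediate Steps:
V = √2 ≈ 1.4142
v(b) = -9 + b² + 14*b
c(B) = 4 + B + √2 (c(B) = 3 + (√2 + (B + 1)) = 3 + (√2 + (1 + B)) = 3 + (1 + B + √2) = 4 + B + √2)
c(D(-1))*(v(10) + 201) = (4 + (-1)² + √2)*((-9 + 10² + 14*10) + 201) = (4 + 1 + √2)*((-9 + 100 + 140) + 201) = (5 + √2)*(231 + 201) = (5 + √2)*432 = 2160 + 432*√2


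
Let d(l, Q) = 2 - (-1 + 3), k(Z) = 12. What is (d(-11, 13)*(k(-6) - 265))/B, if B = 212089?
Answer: 0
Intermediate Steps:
d(l, Q) = 0 (d(l, Q) = 2 - 1*2 = 2 - 2 = 0)
(d(-11, 13)*(k(-6) - 265))/B = (0*(12 - 265))/212089 = (0*(-253))*(1/212089) = 0*(1/212089) = 0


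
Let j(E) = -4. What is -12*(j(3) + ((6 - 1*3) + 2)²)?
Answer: -252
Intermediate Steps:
-12*(j(3) + ((6 - 1*3) + 2)²) = -12*(-4 + ((6 - 1*3) + 2)²) = -12*(-4 + ((6 - 3) + 2)²) = -12*(-4 + (3 + 2)²) = -12*(-4 + 5²) = -12*(-4 + 25) = -12*21 = -252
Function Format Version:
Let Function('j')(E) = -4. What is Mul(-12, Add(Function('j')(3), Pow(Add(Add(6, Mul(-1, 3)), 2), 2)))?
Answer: -252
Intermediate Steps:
Mul(-12, Add(Function('j')(3), Pow(Add(Add(6, Mul(-1, 3)), 2), 2))) = Mul(-12, Add(-4, Pow(Add(Add(6, Mul(-1, 3)), 2), 2))) = Mul(-12, Add(-4, Pow(Add(Add(6, -3), 2), 2))) = Mul(-12, Add(-4, Pow(Add(3, 2), 2))) = Mul(-12, Add(-4, Pow(5, 2))) = Mul(-12, Add(-4, 25)) = Mul(-12, 21) = -252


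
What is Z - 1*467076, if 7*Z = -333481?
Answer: -3603013/7 ≈ -5.1472e+5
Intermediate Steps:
Z = -333481/7 (Z = (⅐)*(-333481) = -333481/7 ≈ -47640.)
Z - 1*467076 = -333481/7 - 1*467076 = -333481/7 - 467076 = -3603013/7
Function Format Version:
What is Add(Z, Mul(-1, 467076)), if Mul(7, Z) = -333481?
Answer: Rational(-3603013, 7) ≈ -5.1472e+5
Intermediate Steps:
Z = Rational(-333481, 7) (Z = Mul(Rational(1, 7), -333481) = Rational(-333481, 7) ≈ -47640.)
Add(Z, Mul(-1, 467076)) = Add(Rational(-333481, 7), Mul(-1, 467076)) = Add(Rational(-333481, 7), -467076) = Rational(-3603013, 7)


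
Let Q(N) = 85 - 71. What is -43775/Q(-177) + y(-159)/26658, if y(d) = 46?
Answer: -583476653/186606 ≈ -3126.8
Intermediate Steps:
Q(N) = 14
-43775/Q(-177) + y(-159)/26658 = -43775/14 + 46/26658 = -43775*1/14 + 46*(1/26658) = -43775/14 + 23/13329 = -583476653/186606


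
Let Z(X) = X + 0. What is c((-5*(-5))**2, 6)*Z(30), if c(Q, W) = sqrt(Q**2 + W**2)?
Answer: 30*sqrt(390661) ≈ 18751.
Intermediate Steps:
Z(X) = X
c((-5*(-5))**2, 6)*Z(30) = sqrt(((-5*(-5))**2)**2 + 6**2)*30 = sqrt((25**2)**2 + 36)*30 = sqrt(625**2 + 36)*30 = sqrt(390625 + 36)*30 = sqrt(390661)*30 = 30*sqrt(390661)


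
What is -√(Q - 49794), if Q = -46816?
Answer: -I*√96610 ≈ -310.82*I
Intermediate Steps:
-√(Q - 49794) = -√(-46816 - 49794) = -√(-96610) = -I*√96610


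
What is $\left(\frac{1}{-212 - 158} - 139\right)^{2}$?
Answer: $\frac{2645147761}{136900} \approx 19322.0$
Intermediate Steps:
$\left(\frac{1}{-212 - 158} - 139\right)^{2} = \left(\frac{1}{-370} - 139\right)^{2} = \left(- \frac{1}{370} - 139\right)^{2} = \left(- \frac{51431}{370}\right)^{2} = \frac{2645147761}{136900}$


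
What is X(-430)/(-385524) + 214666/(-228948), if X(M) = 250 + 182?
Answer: -1150802785/1225902066 ≈ -0.93874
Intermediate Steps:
X(M) = 432
X(-430)/(-385524) + 214666/(-228948) = 432/(-385524) + 214666/(-228948) = 432*(-1/385524) + 214666*(-1/228948) = -12/10709 - 107333/114474 = -1150802785/1225902066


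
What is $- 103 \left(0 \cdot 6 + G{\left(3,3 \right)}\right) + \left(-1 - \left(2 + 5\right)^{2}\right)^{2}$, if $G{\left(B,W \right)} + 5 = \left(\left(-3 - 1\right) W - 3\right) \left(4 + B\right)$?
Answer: $13830$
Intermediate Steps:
$G{\left(B,W \right)} = -5 + \left(-3 - 4 W\right) \left(4 + B\right)$ ($G{\left(B,W \right)} = -5 + \left(\left(-3 - 1\right) W - 3\right) \left(4 + B\right) = -5 + \left(- 4 W - 3\right) \left(4 + B\right) = -5 + \left(-3 - 4 W\right) \left(4 + B\right)$)
$- 103 \left(0 \cdot 6 + G{\left(3,3 \right)}\right) + \left(-1 - \left(2 + 5\right)^{2}\right)^{2} = - 103 \left(0 \cdot 6 - \left(74 + 36\right)\right) + \left(-1 - \left(2 + 5\right)^{2}\right)^{2} = - 103 \left(0 - 110\right) + \left(-1 - 7^{2}\right)^{2} = - 103 \left(0 - 110\right) + \left(-1 - 49\right)^{2} = \left(-103\right) \left(-110\right) + \left(-1 - 49\right)^{2} = 11330 + \left(-50\right)^{2} = 11330 + 2500 = 13830$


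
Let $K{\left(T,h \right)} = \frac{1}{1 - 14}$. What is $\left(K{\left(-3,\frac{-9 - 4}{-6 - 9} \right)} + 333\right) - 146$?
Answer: $\frac{2430}{13} \approx 186.92$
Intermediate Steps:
$K{\left(T,h \right)} = - \frac{1}{13}$ ($K{\left(T,h \right)} = \frac{1}{-13} = - \frac{1}{13}$)
$\left(K{\left(-3,\frac{-9 - 4}{-6 - 9} \right)} + 333\right) - 146 = \left(- \frac{1}{13} + 333\right) - 146 = \frac{4328}{13} - 146 = \frac{2430}{13}$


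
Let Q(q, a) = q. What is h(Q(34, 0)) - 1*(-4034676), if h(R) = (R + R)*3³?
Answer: 4036512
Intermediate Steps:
h(R) = 54*R (h(R) = (2*R)*27 = 54*R)
h(Q(34, 0)) - 1*(-4034676) = 54*34 - 1*(-4034676) = 1836 + 4034676 = 4036512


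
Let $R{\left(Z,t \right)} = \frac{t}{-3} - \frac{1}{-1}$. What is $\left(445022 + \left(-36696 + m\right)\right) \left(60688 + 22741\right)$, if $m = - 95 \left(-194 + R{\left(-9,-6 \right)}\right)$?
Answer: $35580049059$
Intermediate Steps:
$R{\left(Z,t \right)} = 1 - \frac{t}{3}$ ($R{\left(Z,t \right)} = t \left(- \frac{1}{3}\right) - -1 = - \frac{t}{3} + 1 = 1 - \frac{t}{3}$)
$m = 18145$ ($m = - 95 \left(-194 + \left(1 - -2\right)\right) = - 95 \left(-194 + \left(1 + 2\right)\right) = - 95 \left(-194 + 3\right) = \left(-95\right) \left(-191\right) = 18145$)
$\left(445022 + \left(-36696 + m\right)\right) \left(60688 + 22741\right) = \left(445022 + \left(-36696 + 18145\right)\right) \left(60688 + 22741\right) = \left(445022 - 18551\right) 83429 = 426471 \cdot 83429 = 35580049059$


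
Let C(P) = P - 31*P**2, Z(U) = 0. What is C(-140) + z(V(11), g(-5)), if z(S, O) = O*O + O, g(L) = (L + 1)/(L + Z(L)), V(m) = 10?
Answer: -15193464/25 ≈ -6.0774e+5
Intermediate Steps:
g(L) = (1 + L)/L (g(L) = (L + 1)/(L + 0) = (1 + L)/L)
z(S, O) = O + O**2 (z(S, O) = O**2 + O = O + O**2)
C(-140) + z(V(11), g(-5)) = -140*(1 - 31*(-140)) + ((1 - 5)/(-5))*(1 + (1 - 5)/(-5)) = -140*(1 + 4340) + (-1/5*(-4))*(1 - 1/5*(-4)) = -140*4341 + 4*(1 + 4/5)/5 = -607740 + (4/5)*(9/5) = -607740 + 36/25 = -15193464/25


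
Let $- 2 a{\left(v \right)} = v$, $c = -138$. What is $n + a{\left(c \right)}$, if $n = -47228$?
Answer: $-47159$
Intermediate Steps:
$a{\left(v \right)} = - \frac{v}{2}$
$n + a{\left(c \right)} = -47228 - -69 = -47228 + 69 = -47159$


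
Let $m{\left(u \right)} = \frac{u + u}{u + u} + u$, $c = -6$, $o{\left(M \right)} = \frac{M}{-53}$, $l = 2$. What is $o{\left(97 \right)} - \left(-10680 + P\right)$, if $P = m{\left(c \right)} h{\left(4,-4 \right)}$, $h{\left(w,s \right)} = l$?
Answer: $\frac{566473}{53} \approx 10688.0$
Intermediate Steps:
$o{\left(M \right)} = - \frac{M}{53}$ ($o{\left(M \right)} = M \left(- \frac{1}{53}\right) = - \frac{M}{53}$)
$h{\left(w,s \right)} = 2$
$m{\left(u \right)} = 1 + u$ ($m{\left(u \right)} = \frac{2 u}{2 u} + u = 2 u \frac{1}{2 u} + u = 1 + u$)
$P = -10$ ($P = \left(1 - 6\right) 2 = \left(-5\right) 2 = -10$)
$o{\left(97 \right)} - \left(-10680 + P\right) = \left(- \frac{1}{53}\right) 97 - \left(-10680 - 10\right) = - \frac{97}{53} - -10690 = - \frac{97}{53} + 10690 = \frac{566473}{53}$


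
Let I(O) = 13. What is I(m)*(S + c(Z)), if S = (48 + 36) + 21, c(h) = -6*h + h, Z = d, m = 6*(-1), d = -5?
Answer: 1690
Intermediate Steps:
m = -6
Z = -5
c(h) = -5*h
S = 105 (S = 84 + 21 = 105)
I(m)*(S + c(Z)) = 13*(105 - 5*(-5)) = 13*(105 + 25) = 13*130 = 1690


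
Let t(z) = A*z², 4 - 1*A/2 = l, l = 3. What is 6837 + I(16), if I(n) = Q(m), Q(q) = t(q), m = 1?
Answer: 6839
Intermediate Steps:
A = 2 (A = 8 - 2*3 = 8 - 6 = 2)
t(z) = 2*z²
Q(q) = 2*q²
I(n) = 2 (I(n) = 2*1² = 2*1 = 2)
6837 + I(16) = 6837 + 2 = 6839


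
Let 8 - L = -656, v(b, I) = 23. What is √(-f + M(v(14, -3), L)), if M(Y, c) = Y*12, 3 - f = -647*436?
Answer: I*√281819 ≈ 530.87*I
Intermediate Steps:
f = 282095 (f = 3 - (-647)*436 = 3 - 1*(-282092) = 3 + 282092 = 282095)
L = 664 (L = 8 - 1*(-656) = 8 + 656 = 664)
M(Y, c) = 12*Y
√(-f + M(v(14, -3), L)) = √(-1*282095 + 12*23) = √(-282095 + 276) = √(-281819) = I*√281819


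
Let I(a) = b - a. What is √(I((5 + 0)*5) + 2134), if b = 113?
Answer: √2222 ≈ 47.138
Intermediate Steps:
I(a) = 113 - a
√(I((5 + 0)*5) + 2134) = √((113 - (5 + 0)*5) + 2134) = √((113 - 5*5) + 2134) = √((113 - 1*25) + 2134) = √((113 - 25) + 2134) = √(88 + 2134) = √2222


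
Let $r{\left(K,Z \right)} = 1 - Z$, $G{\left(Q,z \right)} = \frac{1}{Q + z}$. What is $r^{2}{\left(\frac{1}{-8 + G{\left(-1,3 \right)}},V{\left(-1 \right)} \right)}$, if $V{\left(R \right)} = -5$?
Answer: $36$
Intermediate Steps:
$r^{2}{\left(\frac{1}{-8 + G{\left(-1,3 \right)}},V{\left(-1 \right)} \right)} = \left(1 - -5\right)^{2} = \left(1 + 5\right)^{2} = 6^{2} = 36$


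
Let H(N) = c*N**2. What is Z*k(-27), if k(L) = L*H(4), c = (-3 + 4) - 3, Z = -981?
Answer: -847584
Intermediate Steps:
c = -2 (c = 1 - 3 = -2)
H(N) = -2*N**2
k(L) = -32*L (k(L) = L*(-2*4**2) = L*(-2*16) = L*(-32) = -32*L)
Z*k(-27) = -(-31392)*(-27) = -981*864 = -847584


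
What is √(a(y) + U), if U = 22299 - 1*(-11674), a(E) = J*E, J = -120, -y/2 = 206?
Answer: √83413 ≈ 288.81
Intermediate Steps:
y = -412 (y = -2*206 = -412)
a(E) = -120*E
U = 33973 (U = 22299 + 11674 = 33973)
√(a(y) + U) = √(-120*(-412) + 33973) = √(49440 + 33973) = √83413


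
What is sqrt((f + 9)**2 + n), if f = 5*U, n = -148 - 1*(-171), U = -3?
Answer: sqrt(59) ≈ 7.6811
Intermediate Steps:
n = 23 (n = -148 + 171 = 23)
f = -15 (f = 5*(-3) = -15)
sqrt((f + 9)**2 + n) = sqrt((-15 + 9)**2 + 23) = sqrt((-6)**2 + 23) = sqrt(36 + 23) = sqrt(59)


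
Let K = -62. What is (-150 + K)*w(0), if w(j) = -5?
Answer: 1060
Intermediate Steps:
(-150 + K)*w(0) = (-150 - 62)*(-5) = -212*(-5) = 1060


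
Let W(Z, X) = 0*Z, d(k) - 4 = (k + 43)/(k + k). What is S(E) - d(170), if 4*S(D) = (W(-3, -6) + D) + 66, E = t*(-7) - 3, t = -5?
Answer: 6757/340 ≈ 19.874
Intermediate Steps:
d(k) = 4 + (43 + k)/(2*k) (d(k) = 4 + (k + 43)/(k + k) = 4 + (43 + k)/((2*k)) = 4 + (43 + k)*(1/(2*k)) = 4 + (43 + k)/(2*k))
W(Z, X) = 0
E = 32 (E = -5*(-7) - 3 = 35 - 3 = 32)
S(D) = 33/2 + D/4 (S(D) = ((0 + D) + 66)/4 = (D + 66)/4 = (66 + D)/4 = 33/2 + D/4)
S(E) - d(170) = (33/2 + (¼)*32) - (43 + 9*170)/(2*170) = (33/2 + 8) - (43 + 1530)/(2*170) = 49/2 - 1573/(2*170) = 49/2 - 1*1573/340 = 49/2 - 1573/340 = 6757/340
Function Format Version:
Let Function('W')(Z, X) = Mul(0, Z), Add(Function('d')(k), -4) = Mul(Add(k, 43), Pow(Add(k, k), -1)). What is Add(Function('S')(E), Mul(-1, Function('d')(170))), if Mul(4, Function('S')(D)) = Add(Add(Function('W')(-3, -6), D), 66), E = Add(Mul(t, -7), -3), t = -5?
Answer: Rational(6757, 340) ≈ 19.874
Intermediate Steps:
Function('d')(k) = Add(4, Mul(Rational(1, 2), Pow(k, -1), Add(43, k))) (Function('d')(k) = Add(4, Mul(Add(k, 43), Pow(Add(k, k), -1))) = Add(4, Mul(Add(43, k), Pow(Mul(2, k), -1))) = Add(4, Mul(Add(43, k), Mul(Rational(1, 2), Pow(k, -1)))) = Add(4, Mul(Rational(1, 2), Pow(k, -1), Add(43, k))))
Function('W')(Z, X) = 0
E = 32 (E = Add(Mul(-5, -7), -3) = Add(35, -3) = 32)
Function('S')(D) = Add(Rational(33, 2), Mul(Rational(1, 4), D)) (Function('S')(D) = Mul(Rational(1, 4), Add(Add(0, D), 66)) = Mul(Rational(1, 4), Add(D, 66)) = Mul(Rational(1, 4), Add(66, D)) = Add(Rational(33, 2), Mul(Rational(1, 4), D)))
Add(Function('S')(E), Mul(-1, Function('d')(170))) = Add(Add(Rational(33, 2), Mul(Rational(1, 4), 32)), Mul(-1, Mul(Rational(1, 2), Pow(170, -1), Add(43, Mul(9, 170))))) = Add(Add(Rational(33, 2), 8), Mul(-1, Mul(Rational(1, 2), Rational(1, 170), Add(43, 1530)))) = Add(Rational(49, 2), Mul(-1, Mul(Rational(1, 2), Rational(1, 170), 1573))) = Add(Rational(49, 2), Mul(-1, Rational(1573, 340))) = Add(Rational(49, 2), Rational(-1573, 340)) = Rational(6757, 340)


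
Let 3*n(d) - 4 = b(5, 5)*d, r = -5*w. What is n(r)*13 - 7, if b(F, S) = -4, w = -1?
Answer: -229/3 ≈ -76.333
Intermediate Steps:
r = 5 (r = -5*(-1) = 5)
n(d) = 4/3 - 4*d/3 (n(d) = 4/3 + (-4*d)/3 = 4/3 - 4*d/3)
n(r)*13 - 7 = (4/3 - 4/3*5)*13 - 7 = (4/3 - 20/3)*13 - 7 = -16/3*13 - 7 = -208/3 - 7 = -229/3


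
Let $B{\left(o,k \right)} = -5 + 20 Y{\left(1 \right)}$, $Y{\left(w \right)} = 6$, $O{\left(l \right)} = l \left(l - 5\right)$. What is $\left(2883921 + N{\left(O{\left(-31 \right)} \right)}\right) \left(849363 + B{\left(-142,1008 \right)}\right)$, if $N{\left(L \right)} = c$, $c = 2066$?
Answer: $2451582464786$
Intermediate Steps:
$O{\left(l \right)} = l \left(-5 + l\right)$
$N{\left(L \right)} = 2066$
$B{\left(o,k \right)} = 115$ ($B{\left(o,k \right)} = -5 + 20 \cdot 6 = -5 + 120 = 115$)
$\left(2883921 + N{\left(O{\left(-31 \right)} \right)}\right) \left(849363 + B{\left(-142,1008 \right)}\right) = \left(2883921 + 2066\right) \left(849363 + 115\right) = 2885987 \cdot 849478 = 2451582464786$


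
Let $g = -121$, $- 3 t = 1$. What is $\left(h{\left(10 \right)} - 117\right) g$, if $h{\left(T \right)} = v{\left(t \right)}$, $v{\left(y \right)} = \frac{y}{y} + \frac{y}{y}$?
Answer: $13915$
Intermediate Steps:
$t = - \frac{1}{3}$ ($t = \left(- \frac{1}{3}\right) 1 = - \frac{1}{3} \approx -0.33333$)
$v{\left(y \right)} = 2$ ($v{\left(y \right)} = 1 + 1 = 2$)
$h{\left(T \right)} = 2$
$\left(h{\left(10 \right)} - 117\right) g = \left(2 - 117\right) \left(-121\right) = \left(-115\right) \left(-121\right) = 13915$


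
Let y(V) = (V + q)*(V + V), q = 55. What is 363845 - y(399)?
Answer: 1553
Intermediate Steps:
y(V) = 2*V*(55 + V) (y(V) = (V + 55)*(V + V) = (55 + V)*(2*V) = 2*V*(55 + V))
363845 - y(399) = 363845 - 2*399*(55 + 399) = 363845 - 2*399*454 = 363845 - 1*362292 = 363845 - 362292 = 1553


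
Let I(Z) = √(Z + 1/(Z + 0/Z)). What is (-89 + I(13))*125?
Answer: -11125 + 125*√2210/13 ≈ -10673.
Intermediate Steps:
I(Z) = √(Z + 1/Z) (I(Z) = √(Z + 1/(Z + 0)) = √(Z + 1/Z))
(-89 + I(13))*125 = (-89 + √(13 + 1/13))*125 = (-89 + √(170/13))*125 = (-89 + √2210/13)*125 = -11125 + 125*√2210/13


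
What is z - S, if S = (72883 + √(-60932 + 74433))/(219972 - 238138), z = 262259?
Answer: 4764269877/18166 + √13501/18166 ≈ 2.6226e+5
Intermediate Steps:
S = -72883/18166 - √13501/18166 (S = (72883 + √13501)/(-18166) = (72883 + √13501)*(-1/18166) = -72883/18166 - √13501/18166 ≈ -4.0184)
z - S = 262259 - (-72883/18166 - √13501/18166) = 262259 + (72883/18166 + √13501/18166) = 4764269877/18166 + √13501/18166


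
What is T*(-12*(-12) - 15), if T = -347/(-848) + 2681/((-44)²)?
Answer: 1484145/6413 ≈ 231.43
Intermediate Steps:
T = 11505/6413 (T = -347*(-1/848) + 2681/1936 = 347/848 + 2681*(1/1936) = 347/848 + 2681/1936 = 11505/6413 ≈ 1.7940)
T*(-12*(-12) - 15) = 11505*(-12*(-12) - 15)/6413 = 11505*(144 - 15)/6413 = (11505/6413)*129 = 1484145/6413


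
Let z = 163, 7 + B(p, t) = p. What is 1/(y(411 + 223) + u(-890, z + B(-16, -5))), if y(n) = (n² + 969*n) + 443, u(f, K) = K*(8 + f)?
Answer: 1/893265 ≈ 1.1195e-6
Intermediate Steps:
B(p, t) = -7 + p
y(n) = 443 + n² + 969*n
1/(y(411 + 223) + u(-890, z + B(-16, -5))) = 1/((443 + (411 + 223)² + 969*(411 + 223)) + (163 + (-7 - 16))*(8 - 890)) = 1/((443 + 634² + 969*634) + (163 - 23)*(-882)) = 1/((443 + 401956 + 614346) + 140*(-882)) = 1/(1016745 - 123480) = 1/893265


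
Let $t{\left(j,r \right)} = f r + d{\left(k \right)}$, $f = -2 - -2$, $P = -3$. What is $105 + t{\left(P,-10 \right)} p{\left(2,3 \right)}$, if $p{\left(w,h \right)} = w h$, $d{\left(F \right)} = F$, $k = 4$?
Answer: $129$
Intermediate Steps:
$f = 0$ ($f = -2 + 2 = 0$)
$p{\left(w,h \right)} = h w$
$t{\left(j,r \right)} = 4$ ($t{\left(j,r \right)} = 0 r + 4 = 0 + 4 = 4$)
$105 + t{\left(P,-10 \right)} p{\left(2,3 \right)} = 105 + 4 \cdot 3 \cdot 2 = 105 + 4 \cdot 6 = 105 + 24 = 129$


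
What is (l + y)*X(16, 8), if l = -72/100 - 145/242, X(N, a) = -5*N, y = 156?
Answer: -7486552/605 ≈ -12374.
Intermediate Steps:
l = -7981/6050 (l = -72*1/100 - 145*1/242 = -18/25 - 145/242 = -7981/6050 ≈ -1.3192)
(l + y)*X(16, 8) = (-7981/6050 + 156)*(-5*16) = (935819/6050)*(-80) = -7486552/605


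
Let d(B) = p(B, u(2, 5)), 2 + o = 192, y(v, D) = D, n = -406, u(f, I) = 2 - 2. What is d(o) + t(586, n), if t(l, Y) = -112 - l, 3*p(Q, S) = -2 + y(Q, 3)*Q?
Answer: -1526/3 ≈ -508.67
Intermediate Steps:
u(f, I) = 0
o = 190 (o = -2 + 192 = 190)
p(Q, S) = -⅔ + Q (p(Q, S) = (-2 + 3*Q)/3 = -⅔ + Q)
d(B) = -⅔ + B
d(o) + t(586, n) = (-⅔ + 190) + (-112 - 1*586) = 568/3 + (-112 - 586) = 568/3 - 698 = -1526/3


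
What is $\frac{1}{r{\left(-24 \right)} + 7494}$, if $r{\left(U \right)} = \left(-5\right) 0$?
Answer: $\frac{1}{7494} \approx 0.00013344$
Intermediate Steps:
$r{\left(U \right)} = 0$
$\frac{1}{r{\left(-24 \right)} + 7494} = \frac{1}{0 + 7494} = \frac{1}{7494}$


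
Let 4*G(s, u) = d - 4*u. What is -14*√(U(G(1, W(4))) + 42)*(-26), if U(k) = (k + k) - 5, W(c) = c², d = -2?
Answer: 728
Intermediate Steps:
G(s, u) = -½ - u (G(s, u) = (-2 - 4*u)/4 = -½ - u)
U(k) = -5 + 2*k (U(k) = 2*k - 5 = -5 + 2*k)
-14*√(U(G(1, W(4))) + 42)*(-26) = -14*√((-5 + 2*(-½ - 1*4²)) + 42)*(-26) = -14*√((-5 + 2*(-½ - 1*16)) + 42)*(-26) = -14*√((-5 + 2*(-½ - 16)) + 42)*(-26) = -14*√((-5 + 2*(-33/2)) + 42)*(-26) = -14*√((-5 - 33) + 42)*(-26) = -14*√(-38 + 42)*(-26) = -14*√4*(-26) = -14*2*(-26) = -28*(-26) = 728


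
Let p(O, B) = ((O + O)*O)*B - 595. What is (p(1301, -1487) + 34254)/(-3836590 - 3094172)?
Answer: 5033761715/6930762 ≈ 726.29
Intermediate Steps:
p(O, B) = -595 + 2*B*O**2 (p(O, B) = ((2*O)*O)*B - 595 = (2*O**2)*B - 595 = 2*B*O**2 - 595 = -595 + 2*B*O**2)
(p(1301, -1487) + 34254)/(-3836590 - 3094172) = ((-595 + 2*(-1487)*1301**2) + 34254)/(-3836590 - 3094172) = ((-595 + 2*(-1487)*1692601) + 34254)/(-6930762) = ((-595 - 5033795374) + 34254)*(-1/6930762) = (-5033795969 + 34254)*(-1/6930762) = -5033761715*(-1/6930762) = 5033761715/6930762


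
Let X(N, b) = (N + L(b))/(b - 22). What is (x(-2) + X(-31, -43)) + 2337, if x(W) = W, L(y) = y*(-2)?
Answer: 30344/13 ≈ 2334.2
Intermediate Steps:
L(y) = -2*y
X(N, b) = (N - 2*b)/(-22 + b) (X(N, b) = (N - 2*b)/(b - 22) = (N - 2*b)/(-22 + b))
(x(-2) + X(-31, -43)) + 2337 = (-2 + (-31 - 2*(-43))/(-22 - 43)) + 2337 = (-2 + (-31 + 86)/(-65)) + 2337 = (-2 - 1/65*55) + 2337 = (-2 - 11/13) + 2337 = -37/13 + 2337 = 30344/13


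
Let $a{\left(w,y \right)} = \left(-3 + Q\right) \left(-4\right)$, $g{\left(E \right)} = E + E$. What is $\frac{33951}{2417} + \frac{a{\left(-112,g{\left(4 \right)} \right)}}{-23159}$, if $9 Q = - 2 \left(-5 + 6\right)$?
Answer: $\frac{7076160509}{503777727} \approx 14.046$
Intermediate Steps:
$Q = - \frac{2}{9}$ ($Q = \frac{\left(-2\right) \left(-5 + 6\right)}{9} = \frac{\left(-2\right) 1}{9} = \frac{1}{9} \left(-2\right) = - \frac{2}{9} \approx -0.22222$)
$g{\left(E \right)} = 2 E$
$a{\left(w,y \right)} = \frac{116}{9}$ ($a{\left(w,y \right)} = \left(-3 - \frac{2}{9}\right) \left(-4\right) = \left(- \frac{29}{9}\right) \left(-4\right) = \frac{116}{9}$)
$\frac{33951}{2417} + \frac{a{\left(-112,g{\left(4 \right)} \right)}}{-23159} = \frac{33951}{2417} + \frac{116}{9 \left(-23159\right)} = 33951 \cdot \frac{1}{2417} + \frac{116}{9} \left(- \frac{1}{23159}\right) = \frac{33951}{2417} - \frac{116}{208431} = \frac{7076160509}{503777727}$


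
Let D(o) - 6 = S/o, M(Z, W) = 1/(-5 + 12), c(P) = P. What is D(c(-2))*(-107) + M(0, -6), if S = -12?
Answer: -8987/7 ≈ -1283.9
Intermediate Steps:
M(Z, W) = 1/7
D(o) = 6 - 12/o
D(c(-2))*(-107) + M(0, -6) = (6 - 12/(-2))*(-107) + 1/7 = (6 - 12*(-1/2))*(-107) + 1/7 = (6 + 6)*(-107) + 1/7 = 12*(-107) + 1/7 = -1284 + 1/7 = -8987/7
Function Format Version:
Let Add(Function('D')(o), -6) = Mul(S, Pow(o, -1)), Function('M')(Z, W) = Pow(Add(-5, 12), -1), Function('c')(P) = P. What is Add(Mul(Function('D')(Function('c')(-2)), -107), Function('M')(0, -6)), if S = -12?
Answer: Rational(-8987, 7) ≈ -1283.9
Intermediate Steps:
Function('M')(Z, W) = Rational(1, 7) (Function('M')(Z, W) = Pow(7, -1) = Rational(1, 7))
Function('D')(o) = Add(6, Mul(-12, Pow(o, -1)))
Add(Mul(Function('D')(Function('c')(-2)), -107), Function('M')(0, -6)) = Add(Mul(Add(6, Mul(-12, Pow(-2, -1))), -107), Rational(1, 7)) = Add(Mul(Add(6, Mul(-12, Rational(-1, 2))), -107), Rational(1, 7)) = Add(Mul(Add(6, 6), -107), Rational(1, 7)) = Add(Mul(12, -107), Rational(1, 7)) = Add(-1284, Rational(1, 7)) = Rational(-8987, 7)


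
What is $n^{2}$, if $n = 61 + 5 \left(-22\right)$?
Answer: $2401$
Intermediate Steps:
$n = -49$ ($n = 61 - 110 = -49$)
$n^{2} = \left(-49\right)^{2} = 2401$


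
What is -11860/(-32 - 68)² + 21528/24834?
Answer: -660427/2069500 ≈ -0.31912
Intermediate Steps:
-11860/(-32 - 68)² + 21528/24834 = -11860/((-100)²) + 21528*(1/24834) = -11860/10000 + 3588/4139 = -11860*1/10000 + 3588/4139 = -593/500 + 3588/4139 = -660427/2069500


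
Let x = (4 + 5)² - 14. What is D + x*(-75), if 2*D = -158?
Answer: -5104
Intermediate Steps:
D = -79 (D = (½)*(-158) = -79)
x = 67 (x = 9² - 14 = 81 - 14 = 67)
D + x*(-75) = -79 + 67*(-75) = -79 - 5025 = -5104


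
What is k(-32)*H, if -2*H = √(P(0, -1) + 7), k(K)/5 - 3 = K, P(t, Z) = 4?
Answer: 145*√11/2 ≈ 240.46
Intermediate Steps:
k(K) = 15 + 5*K
H = -√11/2 (H = -√(4 + 7)/2 = -√11/2 ≈ -1.6583)
k(-32)*H = (15 + 5*(-32))*(-√11/2) = (15 - 160)*(-√11/2) = -(-145)*√11/2 = 145*√11/2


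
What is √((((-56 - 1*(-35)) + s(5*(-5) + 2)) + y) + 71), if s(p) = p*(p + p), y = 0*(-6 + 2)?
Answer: 2*√277 ≈ 33.287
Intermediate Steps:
y = 0 (y = 0*(-4) = 0)
s(p) = 2*p² (s(p) = p*(2*p) = 2*p²)
√((((-56 - 1*(-35)) + s(5*(-5) + 2)) + y) + 71) = √((((-56 - 1*(-35)) + 2*(5*(-5) + 2)²) + 0) + 71) = √((((-56 + 35) + 2*(-25 + 2)²) + 0) + 71) = √(((-21 + 2*(-23)²) + 0) + 71) = √(((-21 + 2*529) + 0) + 71) = √(((-21 + 1058) + 0) + 71) = √((1037 + 0) + 71) = √(1037 + 71) = √1108 = 2*√277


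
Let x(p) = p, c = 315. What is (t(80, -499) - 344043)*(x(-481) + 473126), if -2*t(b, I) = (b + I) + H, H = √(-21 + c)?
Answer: -325022369215/2 - 3308515*√6/2 ≈ -1.6252e+11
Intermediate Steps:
H = 7*√6 (H = √(-21 + 315) = √294 = 7*√6 ≈ 17.146)
t(b, I) = -7*√6/2 - I/2 - b/2 (t(b, I) = -((b + I) + 7*√6)/2 = -((I + b) + 7*√6)/2 = -(I + b + 7*√6)/2 = -7*√6/2 - I/2 - b/2)
(t(80, -499) - 344043)*(x(-481) + 473126) = ((-7*√6/2 - ½*(-499) - ½*80) - 344043)*(-481 + 473126) = ((-7*√6/2 + 499/2 - 40) - 344043)*472645 = ((419/2 - 7*√6/2) - 344043)*472645 = (-687667/2 - 7*√6/2)*472645 = -325022369215/2 - 3308515*√6/2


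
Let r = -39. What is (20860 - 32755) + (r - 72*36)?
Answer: -14526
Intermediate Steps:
(20860 - 32755) + (r - 72*36) = (20860 - 32755) + (-39 - 72*36) = -11895 + (-39 - 2592) = -11895 - 2631 = -14526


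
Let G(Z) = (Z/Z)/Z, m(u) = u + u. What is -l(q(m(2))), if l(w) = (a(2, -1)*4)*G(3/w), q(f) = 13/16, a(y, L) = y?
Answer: -13/6 ≈ -2.1667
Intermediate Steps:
m(u) = 2*u
q(f) = 13/16 (q(f) = 13*(1/16) = 13/16)
G(Z) = 1/Z
l(w) = 8*w/3 (l(w) = (2*4)/((3/w)) = 8*(w/3) = 8*w/3)
-l(q(m(2))) = -8*13/(3*16) = -1*13/6 = -13/6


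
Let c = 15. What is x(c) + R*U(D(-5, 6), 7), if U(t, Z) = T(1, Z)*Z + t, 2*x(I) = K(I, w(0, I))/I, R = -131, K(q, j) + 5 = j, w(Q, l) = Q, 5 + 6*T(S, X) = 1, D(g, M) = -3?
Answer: 6025/6 ≈ 1004.2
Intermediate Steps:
T(S, X) = -⅔ (T(S, X) = -⅚ + (⅙)*1 = -⅚ + ⅙ = -⅔)
K(q, j) = -5 + j
x(I) = -5/(2*I) (x(I) = ((-5 + 0)/I)/2 = (-5/I)/2 = -5/(2*I))
U(t, Z) = t - 2*Z/3 (U(t, Z) = -2*Z/3 + t = t - 2*Z/3)
x(c) + R*U(D(-5, 6), 7) = -5/2/15 - 131*(-3 - ⅔*7) = -5/2*1/15 - 131*(-3 - 14/3) = -⅙ - 131*(-23/3) = -⅙ + 3013/3 = 6025/6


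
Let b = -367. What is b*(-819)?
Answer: 300573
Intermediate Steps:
b*(-819) = -367*(-819) = 300573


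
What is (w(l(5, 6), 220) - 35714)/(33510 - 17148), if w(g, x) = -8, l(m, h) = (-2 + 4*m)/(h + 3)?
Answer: -17861/8181 ≈ -2.1832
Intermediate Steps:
l(m, h) = (-2 + 4*m)/(3 + h)
(w(l(5, 6), 220) - 35714)/(33510 - 17148) = (-8 - 35714)/(33510 - 17148) = -35722/16362 = -35722*1/16362 = -17861/8181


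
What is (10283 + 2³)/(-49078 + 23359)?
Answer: -10291/25719 ≈ -0.40013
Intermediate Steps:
(10283 + 2³)/(-49078 + 23359) = (10283 + 8)/(-25719) = 10291*(-1/25719) = -10291/25719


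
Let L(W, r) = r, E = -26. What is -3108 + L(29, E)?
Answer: -3134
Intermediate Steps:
-3108 + L(29, E) = -3108 - 26 = -3134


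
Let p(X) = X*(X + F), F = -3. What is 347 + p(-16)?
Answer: 651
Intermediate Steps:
p(X) = X*(-3 + X) (p(X) = X*(X - 3) = X*(-3 + X))
347 + p(-16) = 347 - 16*(-3 - 16) = 347 - 16*(-19) = 347 + 304 = 651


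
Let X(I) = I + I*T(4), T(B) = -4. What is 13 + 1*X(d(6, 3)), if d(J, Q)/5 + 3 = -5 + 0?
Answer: 133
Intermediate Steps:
d(J, Q) = -40 (d(J, Q) = -15 + 5*(-5 + 0) = -15 + 5*(-5) = -15 - 25 = -40)
X(I) = -3*I (X(I) = I + I*(-4) = I - 4*I = -3*I)
13 + 1*X(d(6, 3)) = 13 + 1*(-3*(-40)) = 13 + 1*120 = 13 + 120 = 133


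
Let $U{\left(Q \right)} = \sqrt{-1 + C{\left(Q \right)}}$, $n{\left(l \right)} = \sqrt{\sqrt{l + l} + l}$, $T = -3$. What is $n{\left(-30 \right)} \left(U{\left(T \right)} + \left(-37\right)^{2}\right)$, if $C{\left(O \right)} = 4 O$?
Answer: $\sqrt{-30 + 2 i \sqrt{15}} \left(1369 + i \sqrt{13}\right) \approx 940.28 + 7562.1 i$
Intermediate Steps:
$n{\left(l \right)} = \sqrt{l + \sqrt{2} \sqrt{l}}$ ($n{\left(l \right)} = \sqrt{\sqrt{2 l} + l} = \sqrt{\sqrt{2} \sqrt{l} + l} = \sqrt{l + \sqrt{2} \sqrt{l}}$)
$U{\left(Q \right)} = \sqrt{-1 + 4 Q}$
$n{\left(-30 \right)} \left(U{\left(T \right)} + \left(-37\right)^{2}\right) = \sqrt{-30 + \sqrt{2} \sqrt{-30}} \left(\sqrt{-1 + 4 \left(-3\right)} + \left(-37\right)^{2}\right) = \sqrt{-30 + \sqrt{2} i \sqrt{30}} \left(\sqrt{-1 - 12} + 1369\right) = \sqrt{-30 + 2 i \sqrt{15}} \left(\sqrt{-13} + 1369\right) = \sqrt{-30 + 2 i \sqrt{15}} \left(i \sqrt{13} + 1369\right) = \sqrt{-30 + 2 i \sqrt{15}} \left(1369 + i \sqrt{13}\right)$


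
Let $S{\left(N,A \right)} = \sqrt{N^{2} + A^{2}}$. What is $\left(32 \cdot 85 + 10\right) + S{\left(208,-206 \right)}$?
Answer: $2730 + 10 \sqrt{857} \approx 3022.7$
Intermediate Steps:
$S{\left(N,A \right)} = \sqrt{A^{2} + N^{2}}$
$\left(32 \cdot 85 + 10\right) + S{\left(208,-206 \right)} = \left(32 \cdot 85 + 10\right) + \sqrt{\left(-206\right)^{2} + 208^{2}} = \left(2720 + 10\right) + \sqrt{42436 + 43264} = 2730 + \sqrt{85700} = 2730 + 10 \sqrt{857}$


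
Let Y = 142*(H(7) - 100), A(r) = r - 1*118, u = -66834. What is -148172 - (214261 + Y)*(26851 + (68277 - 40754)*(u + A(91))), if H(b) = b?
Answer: 369979089068688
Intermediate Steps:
A(r) = -118 + r (A(r) = r - 118 = -118 + r)
Y = -13206 (Y = 142*(7 - 100) = 142*(-93) = -13206)
-148172 - (214261 + Y)*(26851 + (68277 - 40754)*(u + A(91))) = -148172 - (214261 - 13206)*(26851 + (68277 - 40754)*(-66834 + (-118 + 91))) = -148172 - 201055*(26851 + 27523*(-66834 - 27)) = -148172 - 201055*(26851 + 27523*(-66861)) = -148172 - 201055*(26851 - 1840215303) = -148172 - 201055*(-1840188452) = -148172 - 1*(-369979089216860) = -148172 + 369979089216860 = 369979089068688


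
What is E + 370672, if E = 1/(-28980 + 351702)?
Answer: 119624009185/322722 ≈ 3.7067e+5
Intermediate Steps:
E = 1/322722 ≈ 3.0986e-6
E + 370672 = 1/322722 + 370672 = 119624009185/322722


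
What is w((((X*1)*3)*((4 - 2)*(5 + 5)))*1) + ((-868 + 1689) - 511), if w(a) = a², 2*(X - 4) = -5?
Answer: 8410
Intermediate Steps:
X = 3/2 (X = 4 + (½)*(-5) = 4 - 5/2 = 3/2 ≈ 1.5000)
w((((X*1)*3)*((4 - 2)*(5 + 5)))*1) + ((-868 + 1689) - 511) = (((((3/2)*1)*3)*((4 - 2)*(5 + 5)))*1)² + ((-868 + 1689) - 511) = ((((3/2)*3)*(2*10))*1)² + (821 - 511) = (((9/2)*20)*1)² + 310 = (90*1)² + 310 = 90² + 310 = 8100 + 310 = 8410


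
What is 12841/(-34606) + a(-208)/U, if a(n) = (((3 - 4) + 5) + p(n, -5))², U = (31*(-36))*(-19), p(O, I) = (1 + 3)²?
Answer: -64609541/183446406 ≈ -0.35220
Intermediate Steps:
p(O, I) = 16 (p(O, I) = 4² = 16)
U = 21204 (U = -1116*(-19) = 21204)
a(n) = 400 (a(n) = (((3 - 4) + 5) + 16)² = ((-1 + 5) + 16)² = (4 + 16)² = 20² = 400)
12841/(-34606) + a(-208)/U = 12841/(-34606) + 400/21204 = 12841*(-1/34606) + 400*(1/21204) = -12841/34606 + 100/5301 = -64609541/183446406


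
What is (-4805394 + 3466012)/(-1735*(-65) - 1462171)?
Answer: 669691/674698 ≈ 0.99258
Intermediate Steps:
(-4805394 + 3466012)/(-1735*(-65) - 1462171) = -1339382/(112775 - 1462171) = -1339382/(-1349396) = -1339382*(-1/1349396) = 669691/674698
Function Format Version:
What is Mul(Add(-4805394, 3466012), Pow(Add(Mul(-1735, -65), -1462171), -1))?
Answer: Rational(669691, 674698) ≈ 0.99258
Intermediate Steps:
Mul(Add(-4805394, 3466012), Pow(Add(Mul(-1735, -65), -1462171), -1)) = Mul(-1339382, Pow(Add(112775, -1462171), -1)) = Mul(-1339382, Pow(-1349396, -1)) = Mul(-1339382, Rational(-1, 1349396)) = Rational(669691, 674698)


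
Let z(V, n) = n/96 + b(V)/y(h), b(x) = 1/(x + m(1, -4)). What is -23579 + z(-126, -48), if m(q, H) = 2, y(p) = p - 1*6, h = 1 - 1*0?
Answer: -14619289/620 ≈ -23580.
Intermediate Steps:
h = 1 (h = 1 + 0 = 1)
y(p) = -6 + p (y(p) = p - 6 = -6 + p)
b(x) = 1/(2 + x) (b(x) = 1/(x + 2) = 1/(2 + x))
z(V, n) = -1/(5*(2 + V)) + n/96 (z(V, n) = n/96 + 1/((2 + V)*(-6 + 1)) = n*(1/96) + 1/((2 + V)*(-5)) = n/96 - ⅕/(2 + V) = n/96 - 1/(5*(2 + V)) = -1/(5*(2 + V)) + n/96)
-23579 + z(-126, -48) = -23579 + (-96 + 5*(-48)*(2 - 126))/(480*(2 - 126)) = -23579 + (1/480)*(-96 + 5*(-48)*(-124))/(-124) = -23579 + (1/480)*(-1/124)*(-96 + 29760) = -23579 + (1/480)*(-1/124)*29664 = -23579 - 309/620 = -14619289/620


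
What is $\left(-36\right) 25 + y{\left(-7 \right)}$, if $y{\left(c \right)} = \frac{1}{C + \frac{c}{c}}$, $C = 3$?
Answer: $- \frac{3599}{4} \approx -899.75$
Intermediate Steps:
$y{\left(c \right)} = \frac{1}{4}$ ($y{\left(c \right)} = \frac{1}{3 + \frac{c}{c}} = \frac{1}{3 + 1} = \frac{1}{4}$)
$\left(-36\right) 25 + y{\left(-7 \right)} = \left(-36\right) 25 + \frac{1}{4} = -900 + \frac{1}{4} = - \frac{3599}{4}$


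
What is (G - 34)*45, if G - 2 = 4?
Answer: -1260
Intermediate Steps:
G = 6 (G = 2 + 4 = 6)
(G - 34)*45 = (6 - 34)*45 = -28*45 = -1260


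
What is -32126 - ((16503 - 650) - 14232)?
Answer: -33747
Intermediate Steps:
-32126 - ((16503 - 650) - 14232) = -32126 - (15853 - 14232) = -32126 - 1*1621 = -32126 - 1621 = -33747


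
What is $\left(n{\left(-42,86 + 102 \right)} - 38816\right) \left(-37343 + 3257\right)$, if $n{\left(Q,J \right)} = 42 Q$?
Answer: $1383209880$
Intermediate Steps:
$\left(n{\left(-42,86 + 102 \right)} - 38816\right) \left(-37343 + 3257\right) = \left(42 \left(-42\right) - 38816\right) \left(-37343 + 3257\right) = \left(-1764 - 38816\right) \left(-34086\right) = \left(-40580\right) \left(-34086\right) = 1383209880$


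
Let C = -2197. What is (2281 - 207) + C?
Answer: -123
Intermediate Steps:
(2281 - 207) + C = (2281 - 207) - 2197 = 2074 - 2197 = -123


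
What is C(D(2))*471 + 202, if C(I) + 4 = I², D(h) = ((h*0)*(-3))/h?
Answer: -1682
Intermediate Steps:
D(h) = 0 (D(h) = (0*(-3))/h = 0/h = 0)
C(I) = -4 + I²
C(D(2))*471 + 202 = (-4 + 0²)*471 + 202 = (-4 + 0)*471 + 202 = -4*471 + 202 = -1884 + 202 = -1682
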